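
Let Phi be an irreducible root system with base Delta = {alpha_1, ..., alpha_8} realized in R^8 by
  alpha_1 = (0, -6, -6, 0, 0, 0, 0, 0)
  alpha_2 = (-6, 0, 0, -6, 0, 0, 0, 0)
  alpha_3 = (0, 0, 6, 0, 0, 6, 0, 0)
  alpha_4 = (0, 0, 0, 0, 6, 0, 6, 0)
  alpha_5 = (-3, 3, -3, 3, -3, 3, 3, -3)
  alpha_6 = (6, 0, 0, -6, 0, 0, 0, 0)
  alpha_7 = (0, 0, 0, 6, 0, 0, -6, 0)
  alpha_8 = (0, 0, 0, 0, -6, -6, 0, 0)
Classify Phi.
Compute the Cartan integers a_ij = 2(alpha_i, alpha_j)/(alpha_j, alpha_j); the resulting 8x8 Cartan matrix is
[[2, 0, -1, 0, 0, 0, 0, 0], [0, 2, 0, 0, 0, 0, -1, 0], [-1, 0, 2, 0, 0, 0, 0, -1], [0, 0, 0, 2, 0, 0, -1, -1], [0, 0, 0, 0, 2, -1, 0, 0], [0, 0, 0, 0, -1, 2, -1, 0], [0, -1, 0, -1, 0, -1, 2, 0], [0, 0, -1, -1, 0, 0, 0, 2]].
All simple roots have the same length, so the diagram is simply laced. The associated Dynkin diagram is a chain of 7 nodes with one extra node attached to the third node from one end (E_8), so the type is E_8.

E_8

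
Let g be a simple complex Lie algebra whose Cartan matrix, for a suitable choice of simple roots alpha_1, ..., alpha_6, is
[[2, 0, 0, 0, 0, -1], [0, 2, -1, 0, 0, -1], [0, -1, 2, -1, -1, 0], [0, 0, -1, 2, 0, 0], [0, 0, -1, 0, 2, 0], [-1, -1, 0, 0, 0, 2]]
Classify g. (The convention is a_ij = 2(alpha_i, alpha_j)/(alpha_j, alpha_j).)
The matrix has rank 6 with 2's on the diagonal. Reading the off-diagonal entries as Dynkin edges (a single edge where a_ij = a_ji = -1; a double or triple edge where a_ij * a_ji = 2 or 3), the diagram is a chain of 4 nodes with a fork of two nodes at one end (D_6). One simple-root ordering that puts it in standard form is (alpha_1, alpha_6, alpha_2, alpha_3, alpha_5, alpha_4). So the algebra is type D_6, i.e. so(12).

D_6 (so(12))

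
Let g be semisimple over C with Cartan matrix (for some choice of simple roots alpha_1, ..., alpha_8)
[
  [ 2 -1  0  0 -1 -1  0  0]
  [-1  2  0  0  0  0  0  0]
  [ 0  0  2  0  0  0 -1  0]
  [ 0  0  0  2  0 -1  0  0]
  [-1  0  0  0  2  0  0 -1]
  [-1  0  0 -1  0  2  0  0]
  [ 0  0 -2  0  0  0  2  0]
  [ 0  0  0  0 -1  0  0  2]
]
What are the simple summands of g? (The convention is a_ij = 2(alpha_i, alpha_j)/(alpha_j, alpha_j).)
The diagram associated to this matrix has two connected components: the simple roots {alpha_3, alpha_7} form a chain of 2 nodes with a double edge at one end; the terminal node there is the unique short simple root (B_2), and {alpha_1, alpha_2, alpha_4, alpha_5, alpha_6, alpha_8} form a chain of 5 nodes with one extra node attached to the third node from one end (E_6). A semisimple Lie algebra decomposes uniquely as the direct sum of simple ideals, one per connected component of its Dynkin diagram, so g ≅ B_2 ⊕ E_6 (dimension 10 + 78 = 88).

B_2 + E_6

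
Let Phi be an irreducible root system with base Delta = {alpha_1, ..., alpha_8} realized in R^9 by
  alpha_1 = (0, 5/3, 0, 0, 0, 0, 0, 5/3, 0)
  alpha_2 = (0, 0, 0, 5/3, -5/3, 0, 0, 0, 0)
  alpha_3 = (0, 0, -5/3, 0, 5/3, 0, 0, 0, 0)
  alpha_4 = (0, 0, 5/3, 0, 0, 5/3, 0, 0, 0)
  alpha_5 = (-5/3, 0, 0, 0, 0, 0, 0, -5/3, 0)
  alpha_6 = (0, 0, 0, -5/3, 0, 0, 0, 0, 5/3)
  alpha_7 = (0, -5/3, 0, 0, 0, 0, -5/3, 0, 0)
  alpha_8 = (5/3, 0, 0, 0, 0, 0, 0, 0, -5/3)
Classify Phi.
Compute the Cartan integers a_ij = 2(alpha_i, alpha_j)/(alpha_j, alpha_j); the resulting 8x8 Cartan matrix is
[[2, 0, 0, 0, -1, 0, -1, 0], [0, 2, -1, 0, 0, -1, 0, 0], [0, -1, 2, -1, 0, 0, 0, 0], [0, 0, -1, 2, 0, 0, 0, 0], [-1, 0, 0, 0, 2, 0, 0, -1], [0, -1, 0, 0, 0, 2, 0, -1], [-1, 0, 0, 0, 0, 0, 2, 0], [0, 0, 0, 0, -1, -1, 0, 2]].
All simple roots have the same length, so the diagram is simply laced. The associated Dynkin diagram is a chain of 8 nodes with single edges (A_8), so the type is A_8 (the algebra sl(9)).

A_8 (sl(9))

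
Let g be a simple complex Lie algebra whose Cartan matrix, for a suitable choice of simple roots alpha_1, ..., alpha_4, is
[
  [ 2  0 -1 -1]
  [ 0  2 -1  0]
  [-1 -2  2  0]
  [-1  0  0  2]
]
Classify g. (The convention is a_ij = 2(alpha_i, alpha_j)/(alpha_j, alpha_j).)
The matrix has rank 4 with 2's on the diagonal. Reading the off-diagonal entries as Dynkin edges (a single edge where a_ij = a_ji = -1; a double or triple edge where a_ij * a_ji = 2 or 3), the diagram is a chain of 4 nodes with a double edge at one end; the terminal node there is the unique short simple root (B_4). One simple-root ordering that puts it in standard form is (alpha_4, alpha_1, alpha_3, alpha_2). So the algebra is type B_4, i.e. so(9).

B_4 (so(9))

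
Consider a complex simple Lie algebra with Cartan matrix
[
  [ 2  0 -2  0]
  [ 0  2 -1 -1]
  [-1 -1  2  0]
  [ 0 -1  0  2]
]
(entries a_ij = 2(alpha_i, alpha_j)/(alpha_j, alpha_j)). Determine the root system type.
C_4 (sp(8))

The matrix has rank 4 with 2's on the diagonal. Reading the off-diagonal entries as Dynkin edges (a single edge where a_ij = a_ji = -1; a double or triple edge where a_ij * a_ji = 2 or 3), the diagram is a chain of 4 nodes with a double edge at one end; the terminal node there is the unique long simple root (C_4). One simple-root ordering that puts it in standard form is (alpha_4, alpha_2, alpha_3, alpha_1). So the algebra is type C_4, i.e. sp(8).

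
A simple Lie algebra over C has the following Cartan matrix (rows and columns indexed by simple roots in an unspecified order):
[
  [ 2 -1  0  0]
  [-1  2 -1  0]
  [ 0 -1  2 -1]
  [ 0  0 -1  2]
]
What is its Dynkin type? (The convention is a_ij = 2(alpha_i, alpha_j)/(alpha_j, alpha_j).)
The matrix has rank 4 with 2's on the diagonal. Reading the off-diagonal entries as Dynkin edges (a single edge where a_ij = a_ji = -1; a double or triple edge where a_ij * a_ji = 2 or 3), the diagram is a chain of 4 nodes with single edges (A_4). One simple-root ordering that puts it in standard form is (alpha_4, alpha_3, alpha_2, alpha_1). So the algebra is type A_4, i.e. sl(5).

A_4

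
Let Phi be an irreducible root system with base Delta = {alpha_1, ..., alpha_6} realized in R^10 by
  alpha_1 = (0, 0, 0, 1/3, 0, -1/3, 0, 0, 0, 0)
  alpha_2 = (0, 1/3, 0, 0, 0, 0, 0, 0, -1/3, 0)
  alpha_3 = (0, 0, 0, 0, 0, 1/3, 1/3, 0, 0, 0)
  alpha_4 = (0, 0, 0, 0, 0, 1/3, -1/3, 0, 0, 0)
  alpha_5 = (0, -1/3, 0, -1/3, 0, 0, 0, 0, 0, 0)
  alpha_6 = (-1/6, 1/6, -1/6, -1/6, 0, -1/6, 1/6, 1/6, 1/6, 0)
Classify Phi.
E_6

Compute the Cartan integers a_ij = 2(alpha_i, alpha_j)/(alpha_j, alpha_j); the resulting 6x6 Cartan matrix is
[[2, 0, -1, -1, -1, 0], [0, 2, 0, 0, -1, 0], [-1, 0, 2, 0, 0, 0], [-1, 0, 0, 2, 0, -1], [-1, -1, 0, 0, 2, 0], [0, 0, 0, -1, 0, 2]].
All simple roots have the same length, so the diagram is simply laced. The associated Dynkin diagram is a chain of 5 nodes with one extra node attached to the third node from one end (E_6), so the type is E_6.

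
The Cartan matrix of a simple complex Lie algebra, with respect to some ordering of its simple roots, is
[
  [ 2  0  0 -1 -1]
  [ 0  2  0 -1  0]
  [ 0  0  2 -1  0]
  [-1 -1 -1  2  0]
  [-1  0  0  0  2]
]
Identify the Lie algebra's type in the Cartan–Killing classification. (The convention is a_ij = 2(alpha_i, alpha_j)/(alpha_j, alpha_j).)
The matrix has rank 5 with 2's on the diagonal. Reading the off-diagonal entries as Dynkin edges (a single edge where a_ij = a_ji = -1; a double or triple edge where a_ij * a_ji = 2 or 3), the diagram is a chain of 3 nodes with a fork of two nodes at one end (D_5). One simple-root ordering that puts it in standard form is (alpha_5, alpha_1, alpha_4, alpha_2, alpha_3). So the algebra is type D_5, i.e. so(10).

D_5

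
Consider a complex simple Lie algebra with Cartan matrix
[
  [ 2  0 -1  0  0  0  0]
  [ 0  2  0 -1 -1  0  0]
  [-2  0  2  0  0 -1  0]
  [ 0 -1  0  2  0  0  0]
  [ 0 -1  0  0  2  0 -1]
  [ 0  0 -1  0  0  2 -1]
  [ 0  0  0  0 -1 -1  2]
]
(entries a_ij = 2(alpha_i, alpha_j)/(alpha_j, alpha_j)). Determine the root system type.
The matrix has rank 7 with 2's on the diagonal. Reading the off-diagonal entries as Dynkin edges (a single edge where a_ij = a_ji = -1; a double or triple edge where a_ij * a_ji = 2 or 3), the diagram is a chain of 7 nodes with a double edge at one end; the terminal node there is the unique short simple root (B_7). One simple-root ordering that puts it in standard form is (alpha_4, alpha_2, alpha_5, alpha_7, alpha_6, alpha_3, alpha_1). So the algebra is type B_7, i.e. so(15).

type B_7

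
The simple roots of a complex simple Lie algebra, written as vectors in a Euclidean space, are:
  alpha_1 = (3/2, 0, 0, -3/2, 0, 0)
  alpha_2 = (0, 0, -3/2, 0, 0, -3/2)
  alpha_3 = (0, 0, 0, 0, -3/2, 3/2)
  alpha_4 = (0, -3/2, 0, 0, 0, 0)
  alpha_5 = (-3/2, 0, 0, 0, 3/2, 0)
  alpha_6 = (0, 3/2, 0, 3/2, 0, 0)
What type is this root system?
B_6 (so(13))

Compute the Cartan integers a_ij = 2(alpha_i, alpha_j)/(alpha_j, alpha_j); the resulting 6x6 Cartan matrix is
[[2, 0, 0, 0, -1, -1], [0, 2, -1, 0, 0, 0], [0, -1, 2, 0, -1, 0], [0, 0, 0, 2, 0, -1], [-1, 0, -1, 0, 2, 0], [-1, 0, 0, -2, 0, 2]].
The roots have two lengths (squared-length ratio 2:1); the short ones are alpha_{4}. The associated Dynkin diagram is a chain of 6 nodes with a double edge at one end; the terminal node there is the unique short simple root (B_6), so the type is B_6 (the algebra so(13)).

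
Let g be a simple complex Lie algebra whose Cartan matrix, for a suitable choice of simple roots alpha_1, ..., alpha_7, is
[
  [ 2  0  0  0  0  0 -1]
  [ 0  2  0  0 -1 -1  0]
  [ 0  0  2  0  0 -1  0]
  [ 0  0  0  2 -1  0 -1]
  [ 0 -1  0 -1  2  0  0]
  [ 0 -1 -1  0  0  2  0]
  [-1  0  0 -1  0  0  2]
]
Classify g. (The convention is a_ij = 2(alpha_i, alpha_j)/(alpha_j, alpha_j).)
The matrix has rank 7 with 2's on the diagonal. Reading the off-diagonal entries as Dynkin edges (a single edge where a_ij = a_ji = -1; a double or triple edge where a_ij * a_ji = 2 or 3), the diagram is a chain of 7 nodes with single edges (A_7). One simple-root ordering that puts it in standard form is (alpha_1, alpha_7, alpha_4, alpha_5, alpha_2, alpha_6, alpha_3). So the algebra is type A_7, i.e. sl(8).

A7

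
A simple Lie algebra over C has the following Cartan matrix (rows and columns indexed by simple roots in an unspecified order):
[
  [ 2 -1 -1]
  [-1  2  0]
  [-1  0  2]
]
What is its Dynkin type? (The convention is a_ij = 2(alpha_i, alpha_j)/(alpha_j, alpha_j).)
A3

The matrix has rank 3 with 2's on the diagonal. Reading the off-diagonal entries as Dynkin edges (a single edge where a_ij = a_ji = -1; a double or triple edge where a_ij * a_ji = 2 or 3), the diagram is a chain of 3 nodes with single edges (A_3). One simple-root ordering that puts it in standard form is (alpha_3, alpha_1, alpha_2). So the algebra is type A_3, i.e. sl(4).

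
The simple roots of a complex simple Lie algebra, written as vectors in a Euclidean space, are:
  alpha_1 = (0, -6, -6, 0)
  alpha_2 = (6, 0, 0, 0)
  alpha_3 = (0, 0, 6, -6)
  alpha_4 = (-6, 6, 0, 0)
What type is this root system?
B_4 (so(9))

Compute the Cartan integers a_ij = 2(alpha_i, alpha_j)/(alpha_j, alpha_j); the resulting 4x4 Cartan matrix is
[[2, 0, -1, -1], [0, 2, 0, -1], [-1, 0, 2, 0], [-1, -2, 0, 2]].
The roots have two lengths (squared-length ratio 2:1); the short ones are alpha_{2}. The associated Dynkin diagram is a chain of 4 nodes with a double edge at one end; the terminal node there is the unique short simple root (B_4), so the type is B_4 (the algebra so(9)).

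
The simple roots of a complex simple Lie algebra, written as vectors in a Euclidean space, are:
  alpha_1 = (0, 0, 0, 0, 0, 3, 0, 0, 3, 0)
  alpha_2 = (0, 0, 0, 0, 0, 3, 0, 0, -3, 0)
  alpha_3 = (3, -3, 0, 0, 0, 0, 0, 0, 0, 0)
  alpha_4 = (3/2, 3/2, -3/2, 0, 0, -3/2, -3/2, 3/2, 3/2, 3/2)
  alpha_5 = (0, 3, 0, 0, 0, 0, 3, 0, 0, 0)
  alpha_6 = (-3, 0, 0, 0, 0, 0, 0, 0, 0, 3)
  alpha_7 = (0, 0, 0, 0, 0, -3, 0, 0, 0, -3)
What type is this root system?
Compute the Cartan integers a_ij = 2(alpha_i, alpha_j)/(alpha_j, alpha_j); the resulting 7x7 Cartan matrix is
[[2, 0, 0, 0, 0, 0, -1], [0, 2, 0, -1, 0, 0, -1], [0, 0, 2, 0, -1, -1, 0], [0, -1, 0, 2, 0, 0, 0], [0, 0, -1, 0, 2, 0, 0], [0, 0, -1, 0, 0, 2, -1], [-1, -1, 0, 0, 0, -1, 2]].
All simple roots have the same length, so the diagram is simply laced. The associated Dynkin diagram is a chain of 6 nodes with one extra node attached to the third node from one end (E_7), so the type is E_7.

type E_7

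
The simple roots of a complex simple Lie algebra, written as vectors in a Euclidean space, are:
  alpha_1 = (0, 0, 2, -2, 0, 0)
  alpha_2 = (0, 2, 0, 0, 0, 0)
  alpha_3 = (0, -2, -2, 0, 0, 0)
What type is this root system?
B_3

Compute the Cartan integers a_ij = 2(alpha_i, alpha_j)/(alpha_j, alpha_j); the resulting 3x3 Cartan matrix is
[[2, 0, -1], [0, 2, -1], [-1, -2, 2]].
The roots have two lengths (squared-length ratio 2:1); the short ones are alpha_{2}. The associated Dynkin diagram is a chain of 3 nodes with a double edge at one end; the terminal node there is the unique short simple root (B_3), so the type is B_3 (the algebra so(7)).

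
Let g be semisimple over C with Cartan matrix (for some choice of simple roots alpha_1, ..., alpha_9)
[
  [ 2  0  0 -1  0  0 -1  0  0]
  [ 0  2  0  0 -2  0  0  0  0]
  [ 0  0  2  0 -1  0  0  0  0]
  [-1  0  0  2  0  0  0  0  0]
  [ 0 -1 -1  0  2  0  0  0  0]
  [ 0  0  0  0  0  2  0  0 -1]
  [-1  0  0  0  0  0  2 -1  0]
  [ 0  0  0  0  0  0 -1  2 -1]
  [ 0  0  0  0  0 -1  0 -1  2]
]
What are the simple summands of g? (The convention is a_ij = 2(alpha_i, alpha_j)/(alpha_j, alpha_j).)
The diagram associated to this matrix has two connected components: the simple roots {alpha_1, alpha_4, alpha_6, alpha_7, alpha_8, alpha_9} form a chain of 6 nodes with single edges (A_6), and {alpha_2, alpha_3, alpha_5} form a chain of 3 nodes with a double edge at one end; the terminal node there is the unique long simple root (C_3). A semisimple Lie algebra decomposes uniquely as the direct sum of simple ideals, one per connected component of its Dynkin diagram, so g ≅ A_6 ⊕ C_3 (dimension 48 + 21 = 69).

type A_6 ⊕ type C_3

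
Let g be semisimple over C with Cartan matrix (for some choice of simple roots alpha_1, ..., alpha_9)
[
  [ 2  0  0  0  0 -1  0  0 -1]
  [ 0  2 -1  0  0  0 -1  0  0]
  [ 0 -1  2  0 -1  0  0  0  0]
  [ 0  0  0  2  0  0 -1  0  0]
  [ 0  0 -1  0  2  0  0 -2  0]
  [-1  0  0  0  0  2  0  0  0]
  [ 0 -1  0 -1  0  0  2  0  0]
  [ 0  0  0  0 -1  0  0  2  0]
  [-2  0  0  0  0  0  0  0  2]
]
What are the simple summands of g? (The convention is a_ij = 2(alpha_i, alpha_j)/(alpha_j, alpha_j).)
type B_6 + type C_3

The diagram associated to this matrix has two connected components: the simple roots {alpha_2, alpha_3, alpha_4, alpha_5, alpha_7, alpha_8} form a chain of 6 nodes with a double edge at one end; the terminal node there is the unique short simple root (B_6), and {alpha_1, alpha_6, alpha_9} form a chain of 3 nodes with a double edge at one end; the terminal node there is the unique long simple root (C_3). A semisimple Lie algebra decomposes uniquely as the direct sum of simple ideals, one per connected component of its Dynkin diagram, so g ≅ B_6 ⊕ C_3 (dimension 78 + 21 = 99).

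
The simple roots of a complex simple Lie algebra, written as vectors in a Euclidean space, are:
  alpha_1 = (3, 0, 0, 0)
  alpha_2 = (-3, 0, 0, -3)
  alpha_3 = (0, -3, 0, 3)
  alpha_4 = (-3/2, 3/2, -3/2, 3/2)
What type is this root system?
type F_4

Compute the Cartan integers a_ij = 2(alpha_i, alpha_j)/(alpha_j, alpha_j); the resulting 4x4 Cartan matrix is
[[2, -1, 0, -1], [-2, 2, -1, 0], [0, -1, 2, 0], [-1, 0, 0, 2]].
The roots have two lengths (squared-length ratio 2:1); the short ones are alpha_{1,4}. The associated Dynkin diagram is a chain of 4 nodes with a double edge between the middle two (F_4), so the type is F_4.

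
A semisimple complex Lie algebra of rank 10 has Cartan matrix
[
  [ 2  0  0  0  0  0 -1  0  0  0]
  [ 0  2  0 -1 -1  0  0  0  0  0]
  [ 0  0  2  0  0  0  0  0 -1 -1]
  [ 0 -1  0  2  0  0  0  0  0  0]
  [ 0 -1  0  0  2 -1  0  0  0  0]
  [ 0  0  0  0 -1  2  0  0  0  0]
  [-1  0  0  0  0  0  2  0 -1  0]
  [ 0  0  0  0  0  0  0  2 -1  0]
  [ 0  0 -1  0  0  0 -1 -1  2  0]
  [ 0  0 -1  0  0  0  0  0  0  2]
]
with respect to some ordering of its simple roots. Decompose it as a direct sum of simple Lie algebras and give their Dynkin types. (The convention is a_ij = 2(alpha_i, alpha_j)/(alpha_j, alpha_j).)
type A_4 ⊕ type E_6

The diagram associated to this matrix has two connected components: the simple roots {alpha_2, alpha_4, alpha_5, alpha_6} form a chain of 4 nodes with single edges (A_4), and {alpha_1, alpha_3, alpha_7, alpha_8, alpha_9, alpha_10} form a chain of 5 nodes with one extra node attached to the third node from one end (E_6). A semisimple Lie algebra decomposes uniquely as the direct sum of simple ideals, one per connected component of its Dynkin diagram, so g ≅ A_4 ⊕ E_6 (dimension 24 + 78 = 102).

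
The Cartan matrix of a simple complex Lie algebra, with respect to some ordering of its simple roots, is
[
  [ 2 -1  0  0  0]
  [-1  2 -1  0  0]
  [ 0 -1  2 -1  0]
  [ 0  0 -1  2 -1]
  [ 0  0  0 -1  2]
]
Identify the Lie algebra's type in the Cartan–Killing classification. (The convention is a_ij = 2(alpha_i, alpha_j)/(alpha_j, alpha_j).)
The matrix has rank 5 with 2's on the diagonal. Reading the off-diagonal entries as Dynkin edges (a single edge where a_ij = a_ji = -1; a double or triple edge where a_ij * a_ji = 2 or 3), the diagram is a chain of 5 nodes with single edges (A_5). One simple-root ordering that puts it in standard form is (alpha_5, alpha_4, alpha_3, alpha_2, alpha_1). So the algebra is type A_5, i.e. sl(6).

A_5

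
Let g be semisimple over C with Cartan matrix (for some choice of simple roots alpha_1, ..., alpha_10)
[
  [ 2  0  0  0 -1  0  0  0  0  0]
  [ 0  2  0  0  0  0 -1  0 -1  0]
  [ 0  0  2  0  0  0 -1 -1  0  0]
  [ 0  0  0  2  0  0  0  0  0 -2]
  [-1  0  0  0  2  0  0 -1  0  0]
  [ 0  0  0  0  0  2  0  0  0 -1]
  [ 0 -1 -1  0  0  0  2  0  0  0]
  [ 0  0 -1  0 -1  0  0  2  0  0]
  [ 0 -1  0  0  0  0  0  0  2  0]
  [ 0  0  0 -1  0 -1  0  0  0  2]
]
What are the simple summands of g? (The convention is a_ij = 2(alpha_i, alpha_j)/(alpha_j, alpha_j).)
A_7 (sl(8)) ⊕ C_3 (sp(6))

The diagram associated to this matrix has two connected components: the simple roots {alpha_1, alpha_2, alpha_3, alpha_5, alpha_7, alpha_8, alpha_9} form a chain of 7 nodes with single edges (A_7), and {alpha_4, alpha_6, alpha_10} form a chain of 3 nodes with a double edge at one end; the terminal node there is the unique long simple root (C_3). A semisimple Lie algebra decomposes uniquely as the direct sum of simple ideals, one per connected component of its Dynkin diagram, so g ≅ A_7 ⊕ C_3 (dimension 63 + 21 = 84).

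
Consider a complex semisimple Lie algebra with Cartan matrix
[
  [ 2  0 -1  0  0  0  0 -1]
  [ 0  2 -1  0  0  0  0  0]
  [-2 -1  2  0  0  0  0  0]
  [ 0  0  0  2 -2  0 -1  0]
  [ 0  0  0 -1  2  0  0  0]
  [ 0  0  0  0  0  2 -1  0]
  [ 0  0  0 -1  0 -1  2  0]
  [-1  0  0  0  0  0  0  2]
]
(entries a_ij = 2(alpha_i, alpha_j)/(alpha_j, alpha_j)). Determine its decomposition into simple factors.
type B_4 + type F_4

The diagram associated to this matrix has two connected components: the simple roots {alpha_4, alpha_5, alpha_6, alpha_7} form a chain of 4 nodes with a double edge at one end; the terminal node there is the unique short simple root (B_4), and {alpha_1, alpha_2, alpha_3, alpha_8} form a chain of 4 nodes with a double edge between the middle two (F_4). A semisimple Lie algebra decomposes uniquely as the direct sum of simple ideals, one per connected component of its Dynkin diagram, so g ≅ B_4 ⊕ F_4 (dimension 36 + 52 = 88).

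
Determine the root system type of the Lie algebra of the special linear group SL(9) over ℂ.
This is sl(9), which has dimension 9^2 - 1 = 80 and rank 9 - 1 = 8 (a Cartan subalgebra is the diagonal traceless matrices). In the classification of classical Lie algebras, the special linear algebra sl(n+1) has type A_n; here n = 8, so the Dynkin diagram is a chain of 8 nodes with single edges (A_8). Hence the type is A_8.

A_8 (sl(9))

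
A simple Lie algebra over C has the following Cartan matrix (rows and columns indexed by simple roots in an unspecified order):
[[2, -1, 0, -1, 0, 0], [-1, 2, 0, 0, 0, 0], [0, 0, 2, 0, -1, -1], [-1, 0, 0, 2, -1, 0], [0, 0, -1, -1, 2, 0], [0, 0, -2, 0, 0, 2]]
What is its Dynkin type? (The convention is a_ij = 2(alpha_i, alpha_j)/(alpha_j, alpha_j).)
The matrix has rank 6 with 2's on the diagonal. Reading the off-diagonal entries as Dynkin edges (a single edge where a_ij = a_ji = -1; a double or triple edge where a_ij * a_ji = 2 or 3), the diagram is a chain of 6 nodes with a double edge at one end; the terminal node there is the unique long simple root (C_6). One simple-root ordering that puts it in standard form is (alpha_2, alpha_1, alpha_4, alpha_5, alpha_3, alpha_6). So the algebra is type C_6, i.e. sp(12).

C_6 (sp(12))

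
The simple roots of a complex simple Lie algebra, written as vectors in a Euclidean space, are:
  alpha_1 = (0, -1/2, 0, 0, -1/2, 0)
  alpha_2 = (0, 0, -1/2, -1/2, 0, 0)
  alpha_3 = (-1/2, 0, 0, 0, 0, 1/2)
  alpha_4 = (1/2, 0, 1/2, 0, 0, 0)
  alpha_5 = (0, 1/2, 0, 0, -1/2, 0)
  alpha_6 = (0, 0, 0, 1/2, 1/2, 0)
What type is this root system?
D6

Compute the Cartan integers a_ij = 2(alpha_i, alpha_j)/(alpha_j, alpha_j); the resulting 6x6 Cartan matrix is
[[2, 0, 0, 0, 0, -1], [0, 2, 0, -1, 0, -1], [0, 0, 2, -1, 0, 0], [0, -1, -1, 2, 0, 0], [0, 0, 0, 0, 2, -1], [-1, -1, 0, 0, -1, 2]].
All simple roots have the same length, so the diagram is simply laced. The associated Dynkin diagram is a chain of 4 nodes with a fork of two nodes at one end (D_6), so the type is D_6 (the algebra so(12)).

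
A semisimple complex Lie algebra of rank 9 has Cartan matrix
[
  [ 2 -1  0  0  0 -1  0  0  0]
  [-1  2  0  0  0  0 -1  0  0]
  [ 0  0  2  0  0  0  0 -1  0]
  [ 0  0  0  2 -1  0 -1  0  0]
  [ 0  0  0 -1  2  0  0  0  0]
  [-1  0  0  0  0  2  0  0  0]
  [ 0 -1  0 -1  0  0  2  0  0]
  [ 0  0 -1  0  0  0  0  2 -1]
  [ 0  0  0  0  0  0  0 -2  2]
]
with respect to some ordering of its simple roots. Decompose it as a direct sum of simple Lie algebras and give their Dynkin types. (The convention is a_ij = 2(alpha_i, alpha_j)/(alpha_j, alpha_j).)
A6 + C3

The diagram associated to this matrix has two connected components: the simple roots {alpha_1, alpha_2, alpha_4, alpha_5, alpha_6, alpha_7} form a chain of 6 nodes with single edges (A_6), and {alpha_3, alpha_8, alpha_9} form a chain of 3 nodes with a double edge at one end; the terminal node there is the unique long simple root (C_3). A semisimple Lie algebra decomposes uniquely as the direct sum of simple ideals, one per connected component of its Dynkin diagram, so g ≅ A_6 ⊕ C_3 (dimension 48 + 21 = 69).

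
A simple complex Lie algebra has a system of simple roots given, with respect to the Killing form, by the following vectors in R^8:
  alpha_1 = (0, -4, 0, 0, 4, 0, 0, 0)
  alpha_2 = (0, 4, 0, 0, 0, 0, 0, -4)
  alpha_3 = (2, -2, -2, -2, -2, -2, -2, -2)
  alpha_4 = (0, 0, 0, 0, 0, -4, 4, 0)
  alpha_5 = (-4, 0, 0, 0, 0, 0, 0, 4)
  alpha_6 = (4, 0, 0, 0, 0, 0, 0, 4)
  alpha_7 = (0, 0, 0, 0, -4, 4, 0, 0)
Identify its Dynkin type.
E7

Compute the Cartan integers a_ij = 2(alpha_i, alpha_j)/(alpha_j, alpha_j); the resulting 7x7 Cartan matrix is
[[2, -1, 0, 0, 0, 0, -1], [-1, 2, 0, 0, -1, -1, 0], [0, 0, 2, 0, -1, 0, 0], [0, 0, 0, 2, 0, 0, -1], [0, -1, -1, 0, 2, 0, 0], [0, -1, 0, 0, 0, 2, 0], [-1, 0, 0, -1, 0, 0, 2]].
All simple roots have the same length, so the diagram is simply laced. The associated Dynkin diagram is a chain of 6 nodes with one extra node attached to the third node from one end (E_7), so the type is E_7.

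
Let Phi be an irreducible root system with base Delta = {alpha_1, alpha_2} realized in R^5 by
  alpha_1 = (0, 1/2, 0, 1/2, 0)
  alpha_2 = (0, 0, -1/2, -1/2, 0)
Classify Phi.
A_2

Compute the Cartan integers a_ij = 2(alpha_i, alpha_j)/(alpha_j, alpha_j); the resulting 2x2 Cartan matrix is
[[2, -1], [-1, 2]].
All simple roots have the same length, so the diagram is simply laced. The associated Dynkin diagram is a chain of 2 nodes with single edges (A_2), so the type is A_2 (the algebra sl(3)).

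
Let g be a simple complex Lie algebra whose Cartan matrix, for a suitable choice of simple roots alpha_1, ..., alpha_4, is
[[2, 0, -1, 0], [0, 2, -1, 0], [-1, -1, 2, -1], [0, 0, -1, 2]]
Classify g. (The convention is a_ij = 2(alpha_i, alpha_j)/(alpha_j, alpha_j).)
type D_4

The matrix has rank 4 with 2's on the diagonal. Reading the off-diagonal entries as Dynkin edges (a single edge where a_ij = a_ji = -1; a double or triple edge where a_ij * a_ji = 2 or 3), the diagram is a chain of 2 nodes with a fork of two nodes at one end (D_4). One simple-root ordering that puts it in standard form is (alpha_4, alpha_3, alpha_2, alpha_1). So the algebra is type D_4, i.e. so(8).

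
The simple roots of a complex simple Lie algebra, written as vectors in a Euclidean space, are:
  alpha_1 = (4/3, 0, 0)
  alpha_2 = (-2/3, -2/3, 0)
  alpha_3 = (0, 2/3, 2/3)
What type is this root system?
C3

Compute the Cartan integers a_ij = 2(alpha_i, alpha_j)/(alpha_j, alpha_j); the resulting 3x3 Cartan matrix is
[[2, -2, 0], [-1, 2, -1], [0, -1, 2]].
The roots have two lengths (squared-length ratio 2:1); the short ones are alpha_{2,3}. The associated Dynkin diagram is a chain of 3 nodes with a double edge at one end; the terminal node there is the unique long simple root (C_3), so the type is C_3 (the algebra sp(6)).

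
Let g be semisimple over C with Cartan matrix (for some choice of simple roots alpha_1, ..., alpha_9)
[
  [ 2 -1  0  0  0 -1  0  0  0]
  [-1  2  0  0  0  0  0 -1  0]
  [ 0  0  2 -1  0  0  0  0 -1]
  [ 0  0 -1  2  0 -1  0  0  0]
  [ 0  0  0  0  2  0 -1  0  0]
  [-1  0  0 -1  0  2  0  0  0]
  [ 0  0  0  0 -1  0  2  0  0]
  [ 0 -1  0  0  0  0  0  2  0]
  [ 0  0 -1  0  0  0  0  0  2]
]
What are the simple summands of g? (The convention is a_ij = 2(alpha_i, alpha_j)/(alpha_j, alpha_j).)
The diagram associated to this matrix has two connected components: the simple roots {alpha_5, alpha_7} form a chain of 2 nodes with single edges (A_2), and {alpha_1, alpha_2, alpha_3, alpha_4, alpha_6, alpha_8, alpha_9} form a chain of 7 nodes with single edges (A_7). A semisimple Lie algebra decomposes uniquely as the direct sum of simple ideals, one per connected component of its Dynkin diagram, so g ≅ A_2 ⊕ A_7 (dimension 8 + 63 = 71).

type A_2 + type A_7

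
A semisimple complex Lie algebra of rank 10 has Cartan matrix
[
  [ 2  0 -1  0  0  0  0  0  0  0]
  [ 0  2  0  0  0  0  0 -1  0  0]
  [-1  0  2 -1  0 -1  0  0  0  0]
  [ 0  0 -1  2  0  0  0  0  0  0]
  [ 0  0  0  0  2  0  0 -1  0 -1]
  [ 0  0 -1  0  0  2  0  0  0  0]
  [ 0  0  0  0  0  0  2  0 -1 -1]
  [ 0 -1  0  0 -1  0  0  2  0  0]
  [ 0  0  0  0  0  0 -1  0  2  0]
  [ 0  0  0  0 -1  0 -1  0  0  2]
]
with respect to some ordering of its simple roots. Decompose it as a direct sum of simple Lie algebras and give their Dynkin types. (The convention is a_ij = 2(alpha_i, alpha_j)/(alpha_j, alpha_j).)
A_6 ⊕ D_4

The diagram associated to this matrix has two connected components: the simple roots {alpha_2, alpha_5, alpha_7, alpha_8, alpha_9, alpha_10} form a chain of 6 nodes with single edges (A_6), and {alpha_1, alpha_3, alpha_4, alpha_6} form a chain of 2 nodes with a fork of two nodes at one end (D_4). A semisimple Lie algebra decomposes uniquely as the direct sum of simple ideals, one per connected component of its Dynkin diagram, so g ≅ A_6 ⊕ D_4 (dimension 48 + 28 = 76).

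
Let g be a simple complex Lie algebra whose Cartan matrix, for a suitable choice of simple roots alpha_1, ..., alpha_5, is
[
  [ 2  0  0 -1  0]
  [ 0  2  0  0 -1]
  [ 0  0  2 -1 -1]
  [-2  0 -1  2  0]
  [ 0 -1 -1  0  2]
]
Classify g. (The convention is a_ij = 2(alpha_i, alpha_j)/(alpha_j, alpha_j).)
type B_5

The matrix has rank 5 with 2's on the diagonal. Reading the off-diagonal entries as Dynkin edges (a single edge where a_ij = a_ji = -1; a double or triple edge where a_ij * a_ji = 2 or 3), the diagram is a chain of 5 nodes with a double edge at one end; the terminal node there is the unique short simple root (B_5). One simple-root ordering that puts it in standard form is (alpha_2, alpha_5, alpha_3, alpha_4, alpha_1). So the algebra is type B_5, i.e. so(11).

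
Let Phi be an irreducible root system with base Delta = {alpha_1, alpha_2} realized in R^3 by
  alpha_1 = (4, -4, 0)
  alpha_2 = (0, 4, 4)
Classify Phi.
Compute the Cartan integers a_ij = 2(alpha_i, alpha_j)/(alpha_j, alpha_j); the resulting 2x2 Cartan matrix is
[[2, -1], [-1, 2]].
All simple roots have the same length, so the diagram is simply laced. The associated Dynkin diagram is a chain of 2 nodes with single edges (A_2), so the type is A_2 (the algebra sl(3)).

A_2 (sl(3))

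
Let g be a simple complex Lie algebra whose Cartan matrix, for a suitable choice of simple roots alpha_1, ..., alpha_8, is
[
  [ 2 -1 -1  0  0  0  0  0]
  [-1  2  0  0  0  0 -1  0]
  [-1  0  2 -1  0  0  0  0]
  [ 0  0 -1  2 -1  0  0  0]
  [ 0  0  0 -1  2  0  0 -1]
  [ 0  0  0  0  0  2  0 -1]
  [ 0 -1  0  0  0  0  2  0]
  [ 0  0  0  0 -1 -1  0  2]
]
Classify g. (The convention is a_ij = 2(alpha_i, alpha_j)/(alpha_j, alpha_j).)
The matrix has rank 8 with 2's on the diagonal. Reading the off-diagonal entries as Dynkin edges (a single edge where a_ij = a_ji = -1; a double or triple edge where a_ij * a_ji = 2 or 3), the diagram is a chain of 8 nodes with single edges (A_8). One simple-root ordering that puts it in standard form is (alpha_7, alpha_2, alpha_1, alpha_3, alpha_4, alpha_5, alpha_8, alpha_6). So the algebra is type A_8, i.e. sl(9).

A8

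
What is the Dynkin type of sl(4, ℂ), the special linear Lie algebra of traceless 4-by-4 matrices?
This is sl(4), which has dimension 4^2 - 1 = 15 and rank 4 - 1 = 3 (a Cartan subalgebra is the diagonal traceless matrices). In the classification of classical Lie algebras, the special linear algebra sl(n+1) has type A_n; here n = 3, so the Dynkin diagram is a chain of 3 nodes with single edges (A_3). Hence the type is A_3.

type A_3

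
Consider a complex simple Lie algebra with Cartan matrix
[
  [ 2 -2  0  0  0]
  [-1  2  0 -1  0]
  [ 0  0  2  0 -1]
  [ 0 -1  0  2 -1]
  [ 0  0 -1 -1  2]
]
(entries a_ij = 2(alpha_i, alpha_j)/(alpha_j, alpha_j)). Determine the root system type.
type C_5

The matrix has rank 5 with 2's on the diagonal. Reading the off-diagonal entries as Dynkin edges (a single edge where a_ij = a_ji = -1; a double or triple edge where a_ij * a_ji = 2 or 3), the diagram is a chain of 5 nodes with a double edge at one end; the terminal node there is the unique long simple root (C_5). One simple-root ordering that puts it in standard form is (alpha_3, alpha_5, alpha_4, alpha_2, alpha_1). So the algebra is type C_5, i.e. sp(10).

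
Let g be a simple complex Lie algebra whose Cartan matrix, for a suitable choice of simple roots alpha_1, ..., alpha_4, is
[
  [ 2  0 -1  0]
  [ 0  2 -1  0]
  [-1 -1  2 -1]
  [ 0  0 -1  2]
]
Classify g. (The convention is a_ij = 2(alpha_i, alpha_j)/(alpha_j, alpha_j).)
D_4

The matrix has rank 4 with 2's on the diagonal. Reading the off-diagonal entries as Dynkin edges (a single edge where a_ij = a_ji = -1; a double or triple edge where a_ij * a_ji = 2 or 3), the diagram is a chain of 2 nodes with a fork of two nodes at one end (D_4). One simple-root ordering that puts it in standard form is (alpha_1, alpha_3, alpha_4, alpha_2). So the algebra is type D_4, i.e. so(8).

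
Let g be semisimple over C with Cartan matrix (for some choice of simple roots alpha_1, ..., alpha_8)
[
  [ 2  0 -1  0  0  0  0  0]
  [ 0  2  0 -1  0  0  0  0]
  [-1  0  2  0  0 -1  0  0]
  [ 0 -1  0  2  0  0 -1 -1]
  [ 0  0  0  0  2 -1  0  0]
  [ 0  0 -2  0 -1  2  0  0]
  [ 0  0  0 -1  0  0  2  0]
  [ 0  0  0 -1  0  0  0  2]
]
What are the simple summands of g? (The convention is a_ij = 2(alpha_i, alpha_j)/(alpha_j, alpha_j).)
D4 + F4

The diagram associated to this matrix has two connected components: the simple roots {alpha_2, alpha_4, alpha_7, alpha_8} form a chain of 2 nodes with a fork of two nodes at one end (D_4), and {alpha_1, alpha_3, alpha_5, alpha_6} form a chain of 4 nodes with a double edge between the middle two (F_4). A semisimple Lie algebra decomposes uniquely as the direct sum of simple ideals, one per connected component of its Dynkin diagram, so g ≅ D_4 ⊕ F_4 (dimension 28 + 52 = 80).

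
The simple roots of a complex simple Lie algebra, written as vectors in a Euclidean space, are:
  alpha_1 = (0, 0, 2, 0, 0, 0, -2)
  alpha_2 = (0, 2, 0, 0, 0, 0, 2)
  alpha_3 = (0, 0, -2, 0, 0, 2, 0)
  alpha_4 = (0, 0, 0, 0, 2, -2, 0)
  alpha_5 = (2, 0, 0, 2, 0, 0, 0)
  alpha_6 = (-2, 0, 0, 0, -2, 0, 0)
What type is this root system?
type A_6

Compute the Cartan integers a_ij = 2(alpha_i, alpha_j)/(alpha_j, alpha_j); the resulting 6x6 Cartan matrix is
[[2, -1, -1, 0, 0, 0], [-1, 2, 0, 0, 0, 0], [-1, 0, 2, -1, 0, 0], [0, 0, -1, 2, 0, -1], [0, 0, 0, 0, 2, -1], [0, 0, 0, -1, -1, 2]].
All simple roots have the same length, so the diagram is simply laced. The associated Dynkin diagram is a chain of 6 nodes with single edges (A_6), so the type is A_6 (the algebra sl(7)).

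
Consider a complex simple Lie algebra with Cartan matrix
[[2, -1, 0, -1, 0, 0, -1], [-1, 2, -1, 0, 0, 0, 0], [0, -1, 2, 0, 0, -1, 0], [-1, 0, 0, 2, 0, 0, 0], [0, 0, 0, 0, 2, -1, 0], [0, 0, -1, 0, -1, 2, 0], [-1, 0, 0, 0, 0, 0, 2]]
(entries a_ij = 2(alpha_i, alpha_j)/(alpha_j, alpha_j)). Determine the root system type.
The matrix has rank 7 with 2's on the diagonal. Reading the off-diagonal entries as Dynkin edges (a single edge where a_ij = a_ji = -1; a double or triple edge where a_ij * a_ji = 2 or 3), the diagram is a chain of 5 nodes with a fork of two nodes at one end (D_7). One simple-root ordering that puts it in standard form is (alpha_5, alpha_6, alpha_3, alpha_2, alpha_1, alpha_7, alpha_4). So the algebra is type D_7, i.e. so(14).

type D_7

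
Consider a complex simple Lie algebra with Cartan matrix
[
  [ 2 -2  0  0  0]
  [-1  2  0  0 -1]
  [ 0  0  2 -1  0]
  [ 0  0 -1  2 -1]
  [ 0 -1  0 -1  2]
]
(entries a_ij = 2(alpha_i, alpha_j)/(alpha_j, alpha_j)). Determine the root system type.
C_5 (sp(10))

The matrix has rank 5 with 2's on the diagonal. Reading the off-diagonal entries as Dynkin edges (a single edge where a_ij = a_ji = -1; a double or triple edge where a_ij * a_ji = 2 or 3), the diagram is a chain of 5 nodes with a double edge at one end; the terminal node there is the unique long simple root (C_5). One simple-root ordering that puts it in standard form is (alpha_3, alpha_4, alpha_5, alpha_2, alpha_1). So the algebra is type C_5, i.e. sp(10).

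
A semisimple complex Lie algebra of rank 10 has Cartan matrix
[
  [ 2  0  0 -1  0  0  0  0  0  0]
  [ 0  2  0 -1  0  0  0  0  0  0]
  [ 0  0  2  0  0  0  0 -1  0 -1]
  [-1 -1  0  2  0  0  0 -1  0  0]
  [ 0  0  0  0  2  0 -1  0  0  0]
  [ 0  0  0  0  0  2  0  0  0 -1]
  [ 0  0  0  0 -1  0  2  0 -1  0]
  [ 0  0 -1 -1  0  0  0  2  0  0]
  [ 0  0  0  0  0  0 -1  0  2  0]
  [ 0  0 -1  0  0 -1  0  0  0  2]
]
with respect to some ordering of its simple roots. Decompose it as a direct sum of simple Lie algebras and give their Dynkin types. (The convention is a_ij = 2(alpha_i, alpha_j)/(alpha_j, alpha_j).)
The diagram associated to this matrix has two connected components: the simple roots {alpha_5, alpha_7, alpha_9} form a chain of 3 nodes with single edges (A_3), and {alpha_1, alpha_2, alpha_3, alpha_4, alpha_6, alpha_8, alpha_10} form a chain of 5 nodes with a fork of two nodes at one end (D_7). A semisimple Lie algebra decomposes uniquely as the direct sum of simple ideals, one per connected component of its Dynkin diagram, so g ≅ A_3 ⊕ D_7 (dimension 15 + 91 = 106).

A3 ⊕ D7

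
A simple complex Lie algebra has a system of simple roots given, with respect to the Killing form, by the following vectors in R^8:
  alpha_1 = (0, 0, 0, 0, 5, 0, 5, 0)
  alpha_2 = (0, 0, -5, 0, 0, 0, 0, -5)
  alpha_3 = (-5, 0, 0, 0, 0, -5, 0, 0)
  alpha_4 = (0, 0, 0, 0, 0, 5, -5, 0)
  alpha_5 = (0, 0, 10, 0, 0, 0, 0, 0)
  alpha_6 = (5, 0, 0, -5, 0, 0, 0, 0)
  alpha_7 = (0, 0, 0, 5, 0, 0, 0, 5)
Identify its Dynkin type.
Compute the Cartan integers a_ij = 2(alpha_i, alpha_j)/(alpha_j, alpha_j); the resulting 7x7 Cartan matrix is
[[2, 0, 0, -1, 0, 0, 0], [0, 2, 0, 0, -1, 0, -1], [0, 0, 2, -1, 0, -1, 0], [-1, 0, -1, 2, 0, 0, 0], [0, -2, 0, 0, 2, 0, 0], [0, 0, -1, 0, 0, 2, -1], [0, -1, 0, 0, 0, -1, 2]].
The roots have two lengths (squared-length ratio 2:1); the short ones are alpha_{1,2,3,4,6,7}. The associated Dynkin diagram is a chain of 7 nodes with a double edge at one end; the terminal node there is the unique long simple root (C_7), so the type is C_7 (the algebra sp(14)).

C_7 (sp(14))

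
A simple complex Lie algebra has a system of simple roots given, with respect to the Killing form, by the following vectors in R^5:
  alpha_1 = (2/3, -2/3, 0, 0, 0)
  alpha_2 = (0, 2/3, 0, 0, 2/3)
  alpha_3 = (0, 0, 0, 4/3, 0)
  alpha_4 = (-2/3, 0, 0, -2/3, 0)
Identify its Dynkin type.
type C_4

Compute the Cartan integers a_ij = 2(alpha_i, alpha_j)/(alpha_j, alpha_j); the resulting 4x4 Cartan matrix is
[[2, -1, 0, -1], [-1, 2, 0, 0], [0, 0, 2, -2], [-1, 0, -1, 2]].
The roots have two lengths (squared-length ratio 2:1); the short ones are alpha_{1,2,4}. The associated Dynkin diagram is a chain of 4 nodes with a double edge at one end; the terminal node there is the unique long simple root (C_4), so the type is C_4 (the algebra sp(8)).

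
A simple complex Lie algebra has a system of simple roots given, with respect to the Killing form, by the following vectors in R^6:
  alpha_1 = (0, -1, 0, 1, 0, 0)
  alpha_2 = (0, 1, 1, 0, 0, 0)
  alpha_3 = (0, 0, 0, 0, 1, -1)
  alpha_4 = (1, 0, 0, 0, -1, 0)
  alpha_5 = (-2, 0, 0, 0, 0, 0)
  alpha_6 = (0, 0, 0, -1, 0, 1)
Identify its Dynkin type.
Compute the Cartan integers a_ij = 2(alpha_i, alpha_j)/(alpha_j, alpha_j); the resulting 6x6 Cartan matrix is
[[2, -1, 0, 0, 0, -1], [-1, 2, 0, 0, 0, 0], [0, 0, 2, -1, 0, -1], [0, 0, -1, 2, -1, 0], [0, 0, 0, -2, 2, 0], [-1, 0, -1, 0, 0, 2]].
The roots have two lengths (squared-length ratio 2:1); the short ones are alpha_{1,2,3,4,6}. The associated Dynkin diagram is a chain of 6 nodes with a double edge at one end; the terminal node there is the unique long simple root (C_6), so the type is C_6 (the algebra sp(12)).

C_6 (sp(12))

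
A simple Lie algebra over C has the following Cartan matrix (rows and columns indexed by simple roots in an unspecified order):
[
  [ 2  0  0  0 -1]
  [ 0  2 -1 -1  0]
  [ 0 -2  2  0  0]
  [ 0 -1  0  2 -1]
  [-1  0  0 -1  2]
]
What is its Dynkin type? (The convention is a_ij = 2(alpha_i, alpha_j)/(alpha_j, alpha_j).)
C5

The matrix has rank 5 with 2's on the diagonal. Reading the off-diagonal entries as Dynkin edges (a single edge where a_ij = a_ji = -1; a double or triple edge where a_ij * a_ji = 2 or 3), the diagram is a chain of 5 nodes with a double edge at one end; the terminal node there is the unique long simple root (C_5). One simple-root ordering that puts it in standard form is (alpha_1, alpha_5, alpha_4, alpha_2, alpha_3). So the algebra is type C_5, i.e. sp(10).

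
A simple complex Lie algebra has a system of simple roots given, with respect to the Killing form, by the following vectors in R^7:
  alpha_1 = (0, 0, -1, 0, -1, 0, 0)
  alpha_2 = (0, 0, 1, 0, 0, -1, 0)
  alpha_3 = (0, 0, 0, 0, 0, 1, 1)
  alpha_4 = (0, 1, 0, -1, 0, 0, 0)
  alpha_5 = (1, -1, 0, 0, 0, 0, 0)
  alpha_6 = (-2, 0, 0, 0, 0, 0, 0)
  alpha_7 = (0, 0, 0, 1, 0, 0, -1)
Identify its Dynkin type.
Compute the Cartan integers a_ij = 2(alpha_i, alpha_j)/(alpha_j, alpha_j); the resulting 7x7 Cartan matrix is
[[2, -1, 0, 0, 0, 0, 0], [-1, 2, -1, 0, 0, 0, 0], [0, -1, 2, 0, 0, 0, -1], [0, 0, 0, 2, -1, 0, -1], [0, 0, 0, -1, 2, -1, 0], [0, 0, 0, 0, -2, 2, 0], [0, 0, -1, -1, 0, 0, 2]].
The roots have two lengths (squared-length ratio 2:1); the short ones are alpha_{1,2,3,4,5,7}. The associated Dynkin diagram is a chain of 7 nodes with a double edge at one end; the terminal node there is the unique long simple root (C_7), so the type is C_7 (the algebra sp(14)).

type C_7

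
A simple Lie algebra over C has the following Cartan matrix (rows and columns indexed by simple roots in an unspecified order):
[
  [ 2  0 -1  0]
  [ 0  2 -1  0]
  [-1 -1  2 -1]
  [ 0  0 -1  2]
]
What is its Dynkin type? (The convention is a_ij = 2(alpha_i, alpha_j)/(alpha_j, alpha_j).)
D_4

The matrix has rank 4 with 2's on the diagonal. Reading the off-diagonal entries as Dynkin edges (a single edge where a_ij = a_ji = -1; a double or triple edge where a_ij * a_ji = 2 or 3), the diagram is a chain of 2 nodes with a fork of two nodes at one end (D_4). One simple-root ordering that puts it in standard form is (alpha_4, alpha_3, alpha_1, alpha_2). So the algebra is type D_4, i.e. so(8).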